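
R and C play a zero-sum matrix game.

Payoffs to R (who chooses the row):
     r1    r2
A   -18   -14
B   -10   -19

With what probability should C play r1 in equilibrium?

Row minima are -18 and -19, so R's maximin is -18; column maxima are -10 and -14, so C's minimax is -14. These differ, so the equilibrium is in mixed strategies.
Let C play r1 with probability q. R is indifferent when −18q − 14(1−q) = −10q − 19(1−q), giving q = 5/13.

5/13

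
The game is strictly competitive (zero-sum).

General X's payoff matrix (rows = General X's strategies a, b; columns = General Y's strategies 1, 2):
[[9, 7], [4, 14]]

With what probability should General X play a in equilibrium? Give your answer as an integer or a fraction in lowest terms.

5/6

Row minima are 7 and 4, so General X's maximin is 7; column maxima are 9 and 14, so General Y's minimax is 9. These differ, so the equilibrium is in mixed strategies.
Let General X play a with probability p. General Y is indifferent when 9p + 4(1−p) = 7p + 14(1−p), giving p = 5/6.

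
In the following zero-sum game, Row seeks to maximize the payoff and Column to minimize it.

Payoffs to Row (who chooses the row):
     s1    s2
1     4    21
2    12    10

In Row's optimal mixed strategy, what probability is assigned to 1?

2/19

Row minima are 4 and 10, so Row's maximin is 10; column maxima are 12 and 21, so Column's minimax is 12. These differ, so the equilibrium is in mixed strategies.
Let Row play 1 with probability p. Column is indifferent when 4p + 12(1−p) = 21p + 10(1−p), giving p = 2/19.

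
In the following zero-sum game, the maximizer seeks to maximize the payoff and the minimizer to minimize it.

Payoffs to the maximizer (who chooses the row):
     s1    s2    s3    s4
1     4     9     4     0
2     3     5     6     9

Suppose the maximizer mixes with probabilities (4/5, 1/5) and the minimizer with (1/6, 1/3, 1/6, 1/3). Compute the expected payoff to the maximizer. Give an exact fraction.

Against (1/6, 1/3, 1/6, 1/3), each row's expected payoff is 1: 13/3; 2: 37/6.
Taking the (4/5, 1/5)-weighted average: (4/5)·(13/3) + (1/5)·(37/6) = 47/10.

47/10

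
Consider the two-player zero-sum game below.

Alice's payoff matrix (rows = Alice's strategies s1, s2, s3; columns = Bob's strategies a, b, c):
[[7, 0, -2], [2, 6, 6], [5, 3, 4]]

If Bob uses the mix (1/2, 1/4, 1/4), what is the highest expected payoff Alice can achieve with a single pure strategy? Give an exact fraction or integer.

17/4

s1: (7)·(1/2) + (0)·(1/4) + (-2)·(1/4) = 3.
s2: (2)·(1/2) + (6)·(1/4) + (6)·(1/4) = 4.
s3: (5)·(1/2) + (3)·(1/4) + (4)·(1/4) = 17/4.
The best pure response is s3 with expected payoff 17/4.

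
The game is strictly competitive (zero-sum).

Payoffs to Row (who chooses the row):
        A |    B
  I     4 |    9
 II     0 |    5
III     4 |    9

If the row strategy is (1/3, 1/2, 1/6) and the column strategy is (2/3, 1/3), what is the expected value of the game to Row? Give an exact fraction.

Against (2/3, 1/3), each row's expected payoff is I: 17/3; II: 5/3; III: 17/3.
Taking the (1/3, 1/2, 1/6)-weighted average: (1/3)·(17/3) + (1/2)·(5/3) + (1/6)·(17/3) = 11/3.

11/3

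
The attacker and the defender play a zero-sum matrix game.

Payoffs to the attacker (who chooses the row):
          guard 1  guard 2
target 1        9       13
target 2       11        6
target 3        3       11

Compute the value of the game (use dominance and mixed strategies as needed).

89/9

Row target 3 is strictly dominated by row target 1, so the attacker never plays it.
The remaining 2×2 game on (target 1, target 2) × (guard 1, guard 2) has no saddle point. Let the attacker play target 1 with probability p; indifference gives 9p + 11(1−p) = 13p + 6(1−p), so p = 5/9.
Similarly the defender's optimal q on guard 1 is 7/9, and the value is 9·(7/9) + (13)·(2/9) = 89/9.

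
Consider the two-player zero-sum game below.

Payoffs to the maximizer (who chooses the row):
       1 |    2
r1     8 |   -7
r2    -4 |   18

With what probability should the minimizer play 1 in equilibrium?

25/37

Row minima are -7 and -4, so the maximizer's maximin is -4; column maxima are 8 and 18, so the minimizer's minimax is 8. These differ, so the equilibrium is in mixed strategies.
Let the minimizer play 1 with probability q. The maximizer is indifferent when 8q − 7(1−q) = −4q + 18(1−q), giving q = 25/37.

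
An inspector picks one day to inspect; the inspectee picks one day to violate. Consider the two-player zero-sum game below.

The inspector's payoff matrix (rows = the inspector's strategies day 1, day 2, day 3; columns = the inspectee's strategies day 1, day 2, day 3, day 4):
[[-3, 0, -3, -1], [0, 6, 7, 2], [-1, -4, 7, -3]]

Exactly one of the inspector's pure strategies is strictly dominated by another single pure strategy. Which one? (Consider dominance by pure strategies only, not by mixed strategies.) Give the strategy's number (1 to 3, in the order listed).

Compare day 1 with day 2: 0 > -3, 6 > 0, 7 > -3, 2 > -1.
So day 2 strictly dominates day 1 for the inspector; day 1 is strictly dominated.

1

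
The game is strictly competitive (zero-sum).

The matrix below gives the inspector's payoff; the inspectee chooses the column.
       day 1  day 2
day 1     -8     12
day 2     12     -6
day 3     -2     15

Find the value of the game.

Row day 1 is strictly dominated by row day 3, so the inspector never plays it.
The remaining 2×2 game on (day 2, day 3) × (day 1, day 2) has no saddle point. Let the inspector play day 2 with probability p; indifference gives 12p − 2(1−p) = −6p + 15(1−p), so p = 17/35.
Similarly the inspectee's optimal q on day 1 is 3/5, and the value is 12·(3/5) + (-6)·(2/5) = 24/5.

24/5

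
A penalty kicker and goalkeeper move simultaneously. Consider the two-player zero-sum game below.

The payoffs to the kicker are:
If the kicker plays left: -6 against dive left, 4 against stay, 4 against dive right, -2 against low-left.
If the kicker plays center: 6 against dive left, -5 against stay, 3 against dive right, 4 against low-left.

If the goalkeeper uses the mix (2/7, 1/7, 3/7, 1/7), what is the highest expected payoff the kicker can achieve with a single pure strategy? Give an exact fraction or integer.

left: (-6)·(2/7) + (4)·(1/7) + (4)·(3/7) + (-2)·(1/7) = 2/7.
center: (6)·(2/7) + (-5)·(1/7) + (3)·(3/7) + (4)·(1/7) = 20/7.
The best pure response is center with expected payoff 20/7.

20/7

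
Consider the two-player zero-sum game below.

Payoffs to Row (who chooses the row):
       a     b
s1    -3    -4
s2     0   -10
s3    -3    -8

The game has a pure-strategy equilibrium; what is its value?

Row minima: -4, -10, -8 → Row's maximin is -4.
Column maxima: 0, -4 → Column's minimax is -4.
They coincide at (s1, b), so the value is -4.

-4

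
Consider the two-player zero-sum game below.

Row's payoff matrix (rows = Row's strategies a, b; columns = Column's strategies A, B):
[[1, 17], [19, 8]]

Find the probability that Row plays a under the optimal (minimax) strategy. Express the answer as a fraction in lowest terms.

Row minima are 1 and 8, so Row's maximin is 8; column maxima are 19 and 17, so Column's minimax is 17. These differ, so the equilibrium is in mixed strategies.
Let Row play a with probability p. Column is indifferent when p + 19(1−p) = 17p + 8(1−p), giving p = 11/27.

11/27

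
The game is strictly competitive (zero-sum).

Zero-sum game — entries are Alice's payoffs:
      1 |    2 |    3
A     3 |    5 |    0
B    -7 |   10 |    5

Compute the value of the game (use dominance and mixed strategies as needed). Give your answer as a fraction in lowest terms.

Column 2 is strictly dominated by 3 for Bob (it gives Alice more in every row).
The remaining 2×2 game on (A, B) × (1, 3) has no saddle point. Let Alice play A with probability p; indifference gives 3p − 7(1−p) = 5(1−p), so p = 4/5.
Similarly Bob's optimal q on 1 is 1/3, and the value is 3·(1/3) + (0)·(2/3) = 1.

1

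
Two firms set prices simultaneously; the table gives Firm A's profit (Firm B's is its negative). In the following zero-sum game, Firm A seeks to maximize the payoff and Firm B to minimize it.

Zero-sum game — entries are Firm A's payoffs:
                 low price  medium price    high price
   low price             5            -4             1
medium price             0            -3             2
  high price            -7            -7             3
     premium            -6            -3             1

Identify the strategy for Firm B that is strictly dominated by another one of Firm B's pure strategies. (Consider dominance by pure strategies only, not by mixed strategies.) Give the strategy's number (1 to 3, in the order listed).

3

Firm B prefers columns that give Firm A less. Compare high price with medium price: -4 < 1, -3 < 2, -7 < 3, -3 < 1.
So medium price strictly dominates high price for Firm B; high price is strictly dominated.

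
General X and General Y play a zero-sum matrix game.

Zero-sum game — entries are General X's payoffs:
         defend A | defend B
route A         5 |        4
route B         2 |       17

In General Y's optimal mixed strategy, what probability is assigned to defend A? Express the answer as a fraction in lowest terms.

Row minima are 4 and 2, so General X's maximin is 4; column maxima are 5 and 17, so General Y's minimax is 5. These differ, so the equilibrium is in mixed strategies.
Let General Y play defend A with probability q. General X is indifferent when 5q + 4(1−q) = 2q + 17(1−q), giving q = 13/16.

13/16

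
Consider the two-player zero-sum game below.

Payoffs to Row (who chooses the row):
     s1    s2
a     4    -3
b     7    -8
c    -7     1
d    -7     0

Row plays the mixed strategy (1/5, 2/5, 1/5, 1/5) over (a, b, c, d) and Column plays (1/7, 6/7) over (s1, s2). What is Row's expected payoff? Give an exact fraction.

-104/35

Against (1/7, 6/7), each row's expected payoff is a: -2; b: -41/7; c: -1/7; d: -1.
Taking the (1/5, 2/5, 1/5, 1/5)-weighted average: (1/5)·(-2) + (2/5)·(-41/7) + (1/5)·(-1/7) + (1/5)·(-1) = -104/35.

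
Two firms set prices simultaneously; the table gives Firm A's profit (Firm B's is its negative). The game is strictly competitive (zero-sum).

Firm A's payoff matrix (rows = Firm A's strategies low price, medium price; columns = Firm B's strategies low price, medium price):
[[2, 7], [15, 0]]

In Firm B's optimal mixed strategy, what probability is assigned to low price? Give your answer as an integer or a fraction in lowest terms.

7/20

Row minima are 2 and 0, so Firm A's maximin is 2; column maxima are 15 and 7, so Firm B's minimax is 7. These differ, so the equilibrium is in mixed strategies.
Let Firm B play low price with probability q. Firm A is indifferent when 2q + 7(1−q) = 15q, giving q = 7/20.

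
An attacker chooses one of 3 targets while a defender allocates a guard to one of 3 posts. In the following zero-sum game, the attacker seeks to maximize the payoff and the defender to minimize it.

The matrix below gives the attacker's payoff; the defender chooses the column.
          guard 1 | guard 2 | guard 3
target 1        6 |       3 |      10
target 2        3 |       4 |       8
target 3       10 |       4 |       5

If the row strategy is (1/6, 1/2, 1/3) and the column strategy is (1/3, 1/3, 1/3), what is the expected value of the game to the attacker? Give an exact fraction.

17/3

Against (1/3, 1/3, 1/3), each row's expected payoff is target 1: 19/3; target 2: 5; target 3: 19/3.
Taking the (1/6, 1/2, 1/3)-weighted average: (1/6)·(19/3) + (1/2)·(5) + (1/3)·(19/3) = 17/3.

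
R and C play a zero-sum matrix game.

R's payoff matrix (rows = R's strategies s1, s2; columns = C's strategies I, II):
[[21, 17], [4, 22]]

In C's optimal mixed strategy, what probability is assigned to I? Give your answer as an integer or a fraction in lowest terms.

5/22

Row minima are 17 and 4, so R's maximin is 17; column maxima are 21 and 22, so C's minimax is 21. These differ, so the equilibrium is in mixed strategies.
Let C play I with probability q. R is indifferent when 21q + 17(1−q) = 4q + 22(1−q), giving q = 5/22.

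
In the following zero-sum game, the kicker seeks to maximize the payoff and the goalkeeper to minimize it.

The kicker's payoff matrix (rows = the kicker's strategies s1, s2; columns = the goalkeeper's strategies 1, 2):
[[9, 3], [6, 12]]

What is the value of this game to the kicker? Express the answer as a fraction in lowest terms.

15/2

Row minima are 3 and 6, so the kicker's maximin is 6; column maxima are 9 and 12, so the goalkeeper's minimax is 9. These differ, so the equilibrium is in mixed strategies.
Let the kicker play s1 with probability p. The goalkeeper is indifferent when 9p + 6(1−p) = 3p + 12(1−p), giving p = 1/2.
Let the goalkeeper play 1 with probability q. The kicker is indifferent when 9q + 3(1−q) = 6q + 12(1−q), giving q = 3/4.
The value is 9·(3/4) + (3)·(1/4) = 15/2.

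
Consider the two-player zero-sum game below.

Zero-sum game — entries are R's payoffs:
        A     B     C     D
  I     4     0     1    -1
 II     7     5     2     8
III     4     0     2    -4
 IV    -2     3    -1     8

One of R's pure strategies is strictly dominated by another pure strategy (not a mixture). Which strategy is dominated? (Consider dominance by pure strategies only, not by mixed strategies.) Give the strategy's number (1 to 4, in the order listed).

Compare I with II: 7 > 4, 5 > 0, 2 > 1, 8 > -1.
So II strictly dominates I for R; I is strictly dominated.

1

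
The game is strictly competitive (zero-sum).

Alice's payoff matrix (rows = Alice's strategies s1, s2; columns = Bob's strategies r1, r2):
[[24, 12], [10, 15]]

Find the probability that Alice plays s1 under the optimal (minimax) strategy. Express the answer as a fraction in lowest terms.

Row minima are 12 and 10, so Alice's maximin is 12; column maxima are 24 and 15, so Bob's minimax is 15. These differ, so the equilibrium is in mixed strategies.
Let Alice play s1 with probability p. Bob is indifferent when 24p + 10(1−p) = 12p + 15(1−p), giving p = 5/17.

5/17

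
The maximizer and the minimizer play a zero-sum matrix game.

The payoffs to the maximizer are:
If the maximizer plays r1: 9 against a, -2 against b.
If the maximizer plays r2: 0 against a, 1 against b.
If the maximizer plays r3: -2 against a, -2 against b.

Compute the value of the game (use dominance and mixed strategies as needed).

Row r3 is strictly dominated by row r2, so the maximizer never plays it.
The remaining 2×2 game on (r1, r2) × (a, b) has no saddle point. Let the maximizer play r1 with probability p; indifference gives 9p = −2p + (1−p), so p = 1/12.
Similarly the minimizer's optimal q on a is 1/4, and the value is 9·(1/4) + (-2)·(3/4) = 3/4.

3/4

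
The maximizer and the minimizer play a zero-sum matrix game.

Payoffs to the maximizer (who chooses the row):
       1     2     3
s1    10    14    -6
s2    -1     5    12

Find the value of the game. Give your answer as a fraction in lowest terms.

114/29

Column 2 is strictly dominated by 1 for the minimizer (it gives the maximizer more in every row).
The remaining 2×2 game on (s1, s2) × (1, 3) has no saddle point. Let the maximizer play s1 with probability p; indifference gives 10p − (1−p) = −6p + 12(1−p), so p = 13/29.
Similarly the minimizer's optimal q on 1 is 18/29, and the value is 10·(18/29) + (-6)·(11/29) = 114/29.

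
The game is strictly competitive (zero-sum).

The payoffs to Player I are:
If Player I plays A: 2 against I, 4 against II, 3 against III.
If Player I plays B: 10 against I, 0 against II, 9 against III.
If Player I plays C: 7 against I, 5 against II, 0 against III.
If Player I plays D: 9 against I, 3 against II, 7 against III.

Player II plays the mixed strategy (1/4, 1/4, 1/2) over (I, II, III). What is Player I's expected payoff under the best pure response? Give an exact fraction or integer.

7

A: (2)·(1/4) + (4)·(1/4) + (3)·(1/2) = 3.
B: (10)·(1/4) + (0)·(1/4) + (9)·(1/2) = 7.
C: (7)·(1/4) + (5)·(1/4) + (0)·(1/2) = 3.
D: (9)·(1/4) + (3)·(1/4) + (7)·(1/2) = 13/2.
The best pure response is B with expected payoff 7.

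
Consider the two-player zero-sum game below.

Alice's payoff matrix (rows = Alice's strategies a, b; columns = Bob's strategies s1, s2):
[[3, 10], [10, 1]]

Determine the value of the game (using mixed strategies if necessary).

97/16

Row minima are 3 and 1, so Alice's maximin is 3; column maxima are 10 and 10, so Bob's minimax is 10. These differ, so the equilibrium is in mixed strategies.
Let Alice play a with probability p. Bob is indifferent when 3p + 10(1−p) = 10p + (1−p), giving p = 9/16.
Let Bob play s1 with probability q. Alice is indifferent when 3q + 10(1−q) = 10q + (1−q), giving q = 9/16.
The value is 3·(9/16) + (10)·(7/16) = 97/16.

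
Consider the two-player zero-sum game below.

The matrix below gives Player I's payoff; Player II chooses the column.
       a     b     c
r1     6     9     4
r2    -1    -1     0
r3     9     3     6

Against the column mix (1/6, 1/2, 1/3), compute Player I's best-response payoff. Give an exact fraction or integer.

r1: (6)·(1/6) + (9)·(1/2) + (4)·(1/3) = 41/6.
r2: (-1)·(1/6) + (-1)·(1/2) + (0)·(1/3) = -2/3.
r3: (9)·(1/6) + (3)·(1/2) + (6)·(1/3) = 5.
The best pure response is r1 with expected payoff 41/6.

41/6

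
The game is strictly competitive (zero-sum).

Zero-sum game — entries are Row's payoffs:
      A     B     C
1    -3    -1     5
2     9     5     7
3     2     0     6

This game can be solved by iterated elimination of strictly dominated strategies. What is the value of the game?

5

Column C is strictly dominated by B for Column (-1<5, 5<7, 0<6); eliminate C.
Row 3 is strictly dominated by row 2 (9>2, 5>0); eliminate 3.
Row 1 is strictly dominated by row 2 (9>-3, 5>-1); eliminate 1.
Column A is strictly dominated by B for Column (5<9); eliminate A.
Only (2, B) remains, with payoff 5.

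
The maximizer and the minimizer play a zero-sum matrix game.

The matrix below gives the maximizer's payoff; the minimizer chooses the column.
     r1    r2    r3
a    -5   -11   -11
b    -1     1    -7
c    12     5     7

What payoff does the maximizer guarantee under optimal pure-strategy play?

Row minima: -11, -7, 5 → the maximizer's maximin is 5.
Column maxima: 12, 5, 7 → the minimizer's minimax is 5.
They coincide at (c, r2), so the value is 5.

5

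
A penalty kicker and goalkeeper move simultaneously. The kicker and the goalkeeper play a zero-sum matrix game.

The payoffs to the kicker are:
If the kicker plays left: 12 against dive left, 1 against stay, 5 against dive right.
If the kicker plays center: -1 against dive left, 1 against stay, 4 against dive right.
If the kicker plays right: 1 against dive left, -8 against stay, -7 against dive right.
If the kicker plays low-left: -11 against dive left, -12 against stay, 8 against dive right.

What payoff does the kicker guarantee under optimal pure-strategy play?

Row minima: 1, -1, -8, -12 → the kicker's maximin is 1.
Column maxima: 12, 1, 8 → the goalkeeper's minimax is 1.
They coincide at (left, stay), so the value is 1.

1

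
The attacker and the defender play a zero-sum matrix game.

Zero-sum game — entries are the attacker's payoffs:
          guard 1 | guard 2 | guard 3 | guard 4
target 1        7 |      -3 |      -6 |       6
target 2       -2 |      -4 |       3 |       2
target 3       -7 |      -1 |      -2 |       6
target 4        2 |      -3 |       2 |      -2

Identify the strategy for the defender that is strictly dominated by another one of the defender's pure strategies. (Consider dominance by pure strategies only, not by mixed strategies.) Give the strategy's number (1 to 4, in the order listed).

The defender prefers columns that give the attacker less. Compare guard 4 with guard 2: -3 < 6, -4 < 2, -1 < 6, -3 < -2.
So guard 2 strictly dominates guard 4 for the defender; guard 4 is strictly dominated.

4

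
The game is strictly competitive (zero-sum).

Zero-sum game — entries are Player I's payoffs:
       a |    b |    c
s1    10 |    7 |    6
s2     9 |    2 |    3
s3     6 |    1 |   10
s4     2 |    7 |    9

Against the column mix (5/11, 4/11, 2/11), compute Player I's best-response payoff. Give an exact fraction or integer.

90/11

s1: (10)·(5/11) + (7)·(4/11) + (6)·(2/11) = 90/11.
s2: (9)·(5/11) + (2)·(4/11) + (3)·(2/11) = 59/11.
s3: (6)·(5/11) + (1)·(4/11) + (10)·(2/11) = 54/11.
s4: (2)·(5/11) + (7)·(4/11) + (9)·(2/11) = 56/11.
The best pure response is s1 with expected payoff 90/11.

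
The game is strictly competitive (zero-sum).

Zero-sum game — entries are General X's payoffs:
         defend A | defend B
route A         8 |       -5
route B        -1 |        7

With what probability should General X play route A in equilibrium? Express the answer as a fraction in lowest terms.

Row minima are -5 and -1, so General X's maximin is -1; column maxima are 8 and 7, so General Y's minimax is 7. These differ, so the equilibrium is in mixed strategies.
Let General X play route A with probability p. General Y is indifferent when 8p − (1−p) = −5p + 7(1−p), giving p = 8/21.

8/21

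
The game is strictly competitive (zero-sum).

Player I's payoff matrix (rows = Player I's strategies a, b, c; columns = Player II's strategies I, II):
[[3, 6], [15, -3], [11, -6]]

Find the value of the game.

Row c is strictly dominated by row b, so Player I never plays it.
The remaining 2×2 game on (a, b) × (I, II) has no saddle point. Let Player I play a with probability p; indifference gives 3p + 15(1−p) = 6p − 3(1−p), so p = 6/7.
Similarly Player II's optimal q on I is 3/7, and the value is 3·(3/7) + (6)·(4/7) = 33/7.

33/7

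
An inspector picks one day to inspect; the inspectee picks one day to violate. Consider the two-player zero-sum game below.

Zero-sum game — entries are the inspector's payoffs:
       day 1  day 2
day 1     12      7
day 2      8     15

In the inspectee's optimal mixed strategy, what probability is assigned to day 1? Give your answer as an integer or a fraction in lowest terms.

Row minima are 7 and 8, so the inspector's maximin is 8; column maxima are 12 and 15, so the inspectee's minimax is 12. These differ, so the equilibrium is in mixed strategies.
Let the inspectee play day 1 with probability q. The inspector is indifferent when 12q + 7(1−q) = 8q + 15(1−q), giving q = 2/3.

2/3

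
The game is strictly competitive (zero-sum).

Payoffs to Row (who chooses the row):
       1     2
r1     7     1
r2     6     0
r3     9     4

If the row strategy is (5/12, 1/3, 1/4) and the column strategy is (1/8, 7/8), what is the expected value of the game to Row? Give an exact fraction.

Against (1/8, 7/8), each row's expected payoff is r1: 7/4; r2: 3/4; r3: 37/8.
Taking the (5/12, 1/3, 1/4)-weighted average: (5/12)·(7/4) + (1/3)·(3/4) + (1/4)·(37/8) = 205/96.

205/96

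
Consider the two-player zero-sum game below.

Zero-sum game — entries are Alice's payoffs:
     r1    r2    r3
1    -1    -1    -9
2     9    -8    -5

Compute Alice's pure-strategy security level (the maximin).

The worst-case payoff for each row is 1: -9, 2: -8.
The best of these is -8.

-8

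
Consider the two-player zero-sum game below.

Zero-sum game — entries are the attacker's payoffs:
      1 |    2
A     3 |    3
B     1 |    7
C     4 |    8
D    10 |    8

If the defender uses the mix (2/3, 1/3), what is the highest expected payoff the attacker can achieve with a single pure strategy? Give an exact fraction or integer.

28/3

A: (3)·(2/3) + (3)·(1/3) = 3.
B: (1)·(2/3) + (7)·(1/3) = 3.
C: (4)·(2/3) + (8)·(1/3) = 16/3.
D: (10)·(2/3) + (8)·(1/3) = 28/3.
The best pure response is D with expected payoff 28/3.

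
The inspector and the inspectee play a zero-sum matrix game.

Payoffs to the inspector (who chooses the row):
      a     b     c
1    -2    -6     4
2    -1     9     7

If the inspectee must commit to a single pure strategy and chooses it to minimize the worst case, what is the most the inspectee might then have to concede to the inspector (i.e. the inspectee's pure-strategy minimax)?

The worst case (largest entry) in each column is a: -1, b: 9, c: 7.
The best (smallest) of these is -1.

-1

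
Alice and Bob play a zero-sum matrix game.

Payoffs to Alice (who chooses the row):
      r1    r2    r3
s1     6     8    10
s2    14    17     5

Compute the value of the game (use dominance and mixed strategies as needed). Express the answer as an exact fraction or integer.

Column r2 is strictly dominated by r1 for Bob (it gives Alice more in every row).
The remaining 2×2 game on (s1, s2) × (r1, r3) has no saddle point. Let Alice play s1 with probability p; indifference gives 6p + 14(1−p) = 10p + 5(1−p), so p = 9/13.
Similarly Bob's optimal q on r1 is 5/13, and the value is 6·(5/13) + (10)·(8/13) = 110/13.

110/13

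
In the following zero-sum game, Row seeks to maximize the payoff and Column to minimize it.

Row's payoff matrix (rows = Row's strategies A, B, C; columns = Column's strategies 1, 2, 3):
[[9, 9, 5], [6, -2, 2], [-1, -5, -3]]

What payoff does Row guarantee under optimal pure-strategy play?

Row minima: 5, -2, -5 → Row's maximin is 5.
Column maxima: 9, 9, 5 → Column's minimax is 5.
They coincide at (A, 3), so the value is 5.

5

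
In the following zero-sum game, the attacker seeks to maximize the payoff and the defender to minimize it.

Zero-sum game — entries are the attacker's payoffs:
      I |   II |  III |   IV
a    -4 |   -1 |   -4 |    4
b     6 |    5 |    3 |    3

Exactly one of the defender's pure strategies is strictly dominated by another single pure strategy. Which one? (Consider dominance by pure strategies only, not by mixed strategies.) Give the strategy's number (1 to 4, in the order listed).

2

The defender prefers columns that give the attacker less. Compare II with III: -4 < -1, 3 < 5.
So III strictly dominates II for the defender; II is strictly dominated.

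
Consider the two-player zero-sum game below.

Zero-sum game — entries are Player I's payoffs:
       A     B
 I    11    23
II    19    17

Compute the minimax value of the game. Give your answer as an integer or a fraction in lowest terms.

Row minima are 11 and 17, so Player I's maximin is 17; column maxima are 19 and 23, so Player II's minimax is 19. These differ, so the equilibrium is in mixed strategies.
Let Player I play I with probability p. Player II is indifferent when 11p + 19(1−p) = 23p + 17(1−p), giving p = 1/7.
Let Player II play A with probability q. Player I is indifferent when 11q + 23(1−q) = 19q + 17(1−q), giving q = 3/7.
The value is 11·(3/7) + (23)·(4/7) = 125/7.

125/7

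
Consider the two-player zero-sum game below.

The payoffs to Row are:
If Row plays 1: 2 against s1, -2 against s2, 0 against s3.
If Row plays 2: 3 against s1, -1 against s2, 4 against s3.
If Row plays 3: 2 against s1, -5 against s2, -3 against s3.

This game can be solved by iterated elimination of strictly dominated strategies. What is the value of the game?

-1

Column s1 is strictly dominated by s2 for Column (-2<2, -1<3, -5<2); eliminate s1.
Row 3 is strictly dominated by row 1 (-2>-5, 0>-3); eliminate 3.
Column s3 is strictly dominated by s2 for Column (-2<0, -1<4); eliminate s3.
Row 1 is strictly dominated by row 2 (-1>-2); eliminate 1.
Only (2, s2) remains, with payoff -1.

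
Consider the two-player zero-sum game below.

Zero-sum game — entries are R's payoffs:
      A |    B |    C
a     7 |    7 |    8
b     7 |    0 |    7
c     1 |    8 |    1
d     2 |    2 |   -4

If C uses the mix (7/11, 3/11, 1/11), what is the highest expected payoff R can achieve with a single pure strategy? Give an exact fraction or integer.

a: (7)·(7/11) + (7)·(3/11) + (8)·(1/11) = 78/11.
b: (7)·(7/11) + (0)·(3/11) + (7)·(1/11) = 56/11.
c: (1)·(7/11) + (8)·(3/11) + (1)·(1/11) = 32/11.
d: (2)·(7/11) + (2)·(3/11) + (-4)·(1/11) = 16/11.
The best pure response is a with expected payoff 78/11.

78/11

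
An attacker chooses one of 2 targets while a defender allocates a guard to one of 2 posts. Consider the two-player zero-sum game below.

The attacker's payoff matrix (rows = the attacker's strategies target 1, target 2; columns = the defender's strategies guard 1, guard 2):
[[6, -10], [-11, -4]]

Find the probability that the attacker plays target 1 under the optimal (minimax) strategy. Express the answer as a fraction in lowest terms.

7/23

Row minima are -10 and -11, so the attacker's maximin is -10; column maxima are 6 and -4, so the defender's minimax is -4. These differ, so the equilibrium is in mixed strategies.
Let the attacker play target 1 with probability p. The defender is indifferent when 6p − 11(1−p) = −10p − 4(1−p), giving p = 7/23.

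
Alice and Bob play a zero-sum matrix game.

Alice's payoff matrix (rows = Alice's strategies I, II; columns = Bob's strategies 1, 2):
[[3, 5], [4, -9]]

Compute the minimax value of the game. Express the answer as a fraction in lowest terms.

47/15

Row minima are 3 and -9, so Alice's maximin is 3; column maxima are 4 and 5, so Bob's minimax is 4. These differ, so the equilibrium is in mixed strategies.
Let Alice play I with probability p. Bob is indifferent when 3p + 4(1−p) = 5p − 9(1−p), giving p = 13/15.
Let Bob play 1 with probability q. Alice is indifferent when 3q + 5(1−q) = 4q − 9(1−q), giving q = 14/15.
The value is 3·(14/15) + (5)·(1/15) = 47/15.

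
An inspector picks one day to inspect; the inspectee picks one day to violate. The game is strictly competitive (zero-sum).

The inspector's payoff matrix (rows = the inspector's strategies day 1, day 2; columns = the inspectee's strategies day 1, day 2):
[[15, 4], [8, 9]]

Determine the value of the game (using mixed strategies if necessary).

103/12

Row minima are 4 and 8, so the inspector's maximin is 8; column maxima are 15 and 9, so the inspectee's minimax is 9. These differ, so the equilibrium is in mixed strategies.
Let the inspector play day 1 with probability p. The inspectee is indifferent when 15p + 8(1−p) = 4p + 9(1−p), giving p = 1/12.
Let the inspectee play day 1 with probability q. The inspector is indifferent when 15q + 4(1−q) = 8q + 9(1−q), giving q = 5/12.
The value is 15·(5/12) + (4)·(7/12) = 103/12.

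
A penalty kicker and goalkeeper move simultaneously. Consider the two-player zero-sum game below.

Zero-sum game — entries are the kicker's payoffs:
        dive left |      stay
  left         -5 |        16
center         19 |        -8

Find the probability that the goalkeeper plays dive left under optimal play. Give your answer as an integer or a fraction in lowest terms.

Row minima are -5 and -8, so the kicker's maximin is -5; column maxima are 19 and 16, so the goalkeeper's minimax is 16. These differ, so the equilibrium is in mixed strategies.
Let the goalkeeper play dive left with probability q. The kicker is indifferent when −5q + 16(1−q) = 19q − 8(1−q), giving q = 1/2.

1/2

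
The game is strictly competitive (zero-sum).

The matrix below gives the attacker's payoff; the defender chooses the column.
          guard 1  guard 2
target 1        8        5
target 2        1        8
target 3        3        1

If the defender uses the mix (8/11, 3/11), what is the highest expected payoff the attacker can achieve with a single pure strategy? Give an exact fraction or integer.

79/11

target 1: (8)·(8/11) + (5)·(3/11) = 79/11.
target 2: (1)·(8/11) + (8)·(3/11) = 32/11.
target 3: (3)·(8/11) + (1)·(3/11) = 27/11.
The best pure response is target 1 with expected payoff 79/11.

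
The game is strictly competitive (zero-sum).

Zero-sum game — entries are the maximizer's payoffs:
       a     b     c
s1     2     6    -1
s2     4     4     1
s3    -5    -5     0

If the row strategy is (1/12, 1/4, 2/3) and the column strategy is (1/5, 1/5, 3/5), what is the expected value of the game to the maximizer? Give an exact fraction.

-7/10

Against (1/5, 1/5, 3/5), each row's expected payoff is s1: 1; s2: 11/5; s3: -2.
Taking the (1/12, 1/4, 2/3)-weighted average: (1/12)·(1) + (1/4)·(11/5) + (2/3)·(-2) = -7/10.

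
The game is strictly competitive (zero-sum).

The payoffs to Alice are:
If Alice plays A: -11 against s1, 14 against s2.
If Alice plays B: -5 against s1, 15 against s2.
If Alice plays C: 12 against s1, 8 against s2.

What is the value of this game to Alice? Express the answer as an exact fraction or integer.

55/6

Row A is strictly dominated by row B, so Alice never plays it.
The remaining 2×2 game on (B, C) × (s1, s2) has no saddle point. Let Alice play B with probability p; indifference gives −5p + 12(1−p) = 15p + 8(1−p), so p = 1/6.
Similarly Bob's optimal q on s1 is 7/24, and the value is -5·(7/24) + (15)·(17/24) = 55/6.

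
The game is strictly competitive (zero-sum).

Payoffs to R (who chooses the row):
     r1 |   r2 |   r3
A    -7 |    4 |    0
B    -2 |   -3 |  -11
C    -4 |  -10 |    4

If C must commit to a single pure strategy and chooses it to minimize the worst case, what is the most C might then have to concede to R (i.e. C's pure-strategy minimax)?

-2

The worst case (largest entry) in each column is r1: -2, r2: 4, r3: 4.
The best (smallest) of these is -2.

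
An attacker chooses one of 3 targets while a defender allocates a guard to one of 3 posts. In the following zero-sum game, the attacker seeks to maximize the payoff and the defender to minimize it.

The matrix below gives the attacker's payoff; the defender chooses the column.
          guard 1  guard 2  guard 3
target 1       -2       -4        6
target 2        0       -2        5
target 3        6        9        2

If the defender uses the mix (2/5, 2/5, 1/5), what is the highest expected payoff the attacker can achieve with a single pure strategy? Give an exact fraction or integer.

target 1: (-2)·(2/5) + (-4)·(2/5) + (6)·(1/5) = -6/5.
target 2: (0)·(2/5) + (-2)·(2/5) + (5)·(1/5) = 1/5.
target 3: (6)·(2/5) + (9)·(2/5) + (2)·(1/5) = 32/5.
The best pure response is target 3 with expected payoff 32/5.

32/5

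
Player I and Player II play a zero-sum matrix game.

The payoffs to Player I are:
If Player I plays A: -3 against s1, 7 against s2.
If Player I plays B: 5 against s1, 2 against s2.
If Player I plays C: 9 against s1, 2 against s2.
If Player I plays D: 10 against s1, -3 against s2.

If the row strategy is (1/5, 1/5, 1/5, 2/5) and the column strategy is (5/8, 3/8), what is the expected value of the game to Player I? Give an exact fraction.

17/4

Against (5/8, 3/8), each row's expected payoff is A: 3/4; B: 31/8; C: 51/8; D: 41/8.
Taking the (1/5, 1/5, 1/5, 2/5)-weighted average: (1/5)·(3/4) + (1/5)·(31/8) + (1/5)·(51/8) + (2/5)·(41/8) = 17/4.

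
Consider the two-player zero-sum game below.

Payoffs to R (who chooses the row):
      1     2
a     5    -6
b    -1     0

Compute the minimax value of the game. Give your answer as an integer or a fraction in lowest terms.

-1/2

Row minima are -6 and -1, so R's maximin is -1; column maxima are 5 and 0, so C's minimax is 0. These differ, so the equilibrium is in mixed strategies.
Let R play a with probability p. C is indifferent when 5p − (1−p) = −6p, giving p = 1/12.
Let C play 1 with probability q. R is indifferent when 5q − 6(1−q) = −q, giving q = 1/2.
The value is 5·(1/2) + (-6)·(1/2) = -1/2.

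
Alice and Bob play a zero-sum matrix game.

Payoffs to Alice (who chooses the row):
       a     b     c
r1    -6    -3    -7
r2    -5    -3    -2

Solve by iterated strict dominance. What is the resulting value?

Column b is strictly dominated by a for Bob (-6<-3, -5<-3); eliminate b.
Row r1 is strictly dominated by row r2 (-5>-6, -2>-7); eliminate r1.
Column c is strictly dominated by a for Bob (-5<-2); eliminate c.
Only (r2, a) remains, with payoff -5.

-5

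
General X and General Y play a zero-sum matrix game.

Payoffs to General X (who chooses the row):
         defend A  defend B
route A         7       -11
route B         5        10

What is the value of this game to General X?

Row minima are -11 and 5, so General X's maximin is 5; column maxima are 7 and 10, so General Y's minimax is 7. These differ, so the equilibrium is in mixed strategies.
Let General X play route A with probability p. General Y is indifferent when 7p + 5(1−p) = −11p + 10(1−p), giving p = 5/23.
Let General Y play defend A with probability q. General X is indifferent when 7q − 11(1−q) = 5q + 10(1−q), giving q = 21/23.
The value is 7·(21/23) + (-11)·(2/23) = 125/23.

125/23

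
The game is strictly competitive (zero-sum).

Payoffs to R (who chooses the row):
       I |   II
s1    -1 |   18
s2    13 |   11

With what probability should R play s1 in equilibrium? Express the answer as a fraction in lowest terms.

2/21

Row minima are -1 and 11, so R's maximin is 11; column maxima are 13 and 18, so C's minimax is 13. These differ, so the equilibrium is in mixed strategies.
Let R play s1 with probability p. C is indifferent when −p + 13(1−p) = 18p + 11(1−p), giving p = 2/21.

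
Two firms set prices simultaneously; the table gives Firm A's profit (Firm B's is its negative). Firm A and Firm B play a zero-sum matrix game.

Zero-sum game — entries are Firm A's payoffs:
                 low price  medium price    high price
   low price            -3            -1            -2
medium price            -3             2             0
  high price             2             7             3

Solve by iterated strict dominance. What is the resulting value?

2

Row low price is strictly dominated by row high price (2>-3, 7>-1, 3>-2); eliminate low price.
Row medium price is strictly dominated by row high price (2>-3, 7>2, 3>0); eliminate medium price.
Column high price is strictly dominated by low price for Firm B (2<3); eliminate high price.
Column medium price is strictly dominated by low price for Firm B (2<7); eliminate medium price.
Only (high price, low price) remains, with payoff 2.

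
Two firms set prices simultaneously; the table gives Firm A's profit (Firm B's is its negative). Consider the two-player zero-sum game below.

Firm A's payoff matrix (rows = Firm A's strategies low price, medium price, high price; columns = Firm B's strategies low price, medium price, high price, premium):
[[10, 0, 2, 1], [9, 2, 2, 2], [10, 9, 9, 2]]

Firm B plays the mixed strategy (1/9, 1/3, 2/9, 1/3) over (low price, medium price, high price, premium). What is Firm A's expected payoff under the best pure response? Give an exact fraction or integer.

low price: (10)·(1/9) + (0)·(1/3) + (2)·(2/9) + (1)·(1/3) = 17/9.
medium price: (9)·(1/9) + (2)·(1/3) + (2)·(2/9) + (2)·(1/3) = 25/9.
high price: (10)·(1/9) + (9)·(1/3) + (9)·(2/9) + (2)·(1/3) = 61/9.
The best pure response is high price with expected payoff 61/9.

61/9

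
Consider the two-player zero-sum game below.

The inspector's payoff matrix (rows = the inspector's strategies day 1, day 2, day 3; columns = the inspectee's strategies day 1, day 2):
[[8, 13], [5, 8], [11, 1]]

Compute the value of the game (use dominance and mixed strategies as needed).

Row day 2 is strictly dominated by row day 1, so the inspector never plays it.
The remaining 2×2 game on (day 1, day 3) × (day 1, day 2) has no saddle point. Let the inspector play day 1 with probability p; indifference gives 8p + 11(1−p) = 13p + (1−p), so p = 2/3.
Similarly the inspectee's optimal q on day 1 is 4/5, and the value is 8·(4/5) + (13)·(1/5) = 9.

9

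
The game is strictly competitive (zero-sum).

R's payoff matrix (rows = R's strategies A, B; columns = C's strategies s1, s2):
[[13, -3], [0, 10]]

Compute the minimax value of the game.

Row minima are -3 and 0, so R's maximin is 0; column maxima are 13 and 10, so C's minimax is 10. These differ, so the equilibrium is in mixed strategies.
Let R play A with probability p. C is indifferent when 13p = −3p + 10(1−p), giving p = 5/13.
Let C play s1 with probability q. R is indifferent when 13q − 3(1−q) = 10(1−q), giving q = 1/2.
The value is 13·(1/2) + (-3)·(1/2) = 5.

5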